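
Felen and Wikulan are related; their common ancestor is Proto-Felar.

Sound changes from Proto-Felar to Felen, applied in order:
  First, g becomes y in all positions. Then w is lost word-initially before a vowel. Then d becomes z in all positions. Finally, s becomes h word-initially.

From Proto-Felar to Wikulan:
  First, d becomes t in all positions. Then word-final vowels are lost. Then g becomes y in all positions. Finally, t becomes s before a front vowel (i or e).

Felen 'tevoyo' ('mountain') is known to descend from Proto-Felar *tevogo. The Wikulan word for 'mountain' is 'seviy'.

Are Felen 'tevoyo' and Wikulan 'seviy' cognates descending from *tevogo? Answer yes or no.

Derive the expected Wikulan reflex of *tevogo:
Wikulan: *tevogo > tevog > tevoy > sevoy  (by apocope, unconditioned shift, palatalisation)
The regular Wikulan reflex would be 'sevoy', but the attested form is 'seviy'. The correspondence is irregular, so they are not cognates (the Wikulan form has a different source).

no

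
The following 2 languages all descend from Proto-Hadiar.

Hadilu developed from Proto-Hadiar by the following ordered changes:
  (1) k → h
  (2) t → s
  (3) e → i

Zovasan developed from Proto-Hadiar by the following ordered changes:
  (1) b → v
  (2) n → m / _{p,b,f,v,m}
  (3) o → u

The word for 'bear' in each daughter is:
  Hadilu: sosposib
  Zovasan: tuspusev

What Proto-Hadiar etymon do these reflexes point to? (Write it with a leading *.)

Position 2: Hadilu has o, Zovasan has u. Hadilu preserves o here (none of its changes turn any other segment into o), so the proto-segment is *o.
Position 5: Hadilu has o, Zovasan has u. Hadilu preserves o here (none of its changes turn any other segment into o), so the proto-segment is *o.
Verify the candidate proto-form against each daughter:
Hadilu: start from *tosposeb.
  rule 1: no change — tosposeb
  rule 2 (unconditioned shift): tosposeb → sosposeb
  rule 3 (vowel merger): sosposeb → sosposib
  ⇒ Hadilu sosposib
Zovasan: *tosposeb
  tosposeb → tosposev   [unconditioned shift]
  tosposev (rule 2 does not apply)
  tosposev → tuspusev   [vowel merger]
  giving Zovasan tuspusev.
No other proto-form is consistent with every reflex, so the reconstruction is *tosposeb.

*tosposeb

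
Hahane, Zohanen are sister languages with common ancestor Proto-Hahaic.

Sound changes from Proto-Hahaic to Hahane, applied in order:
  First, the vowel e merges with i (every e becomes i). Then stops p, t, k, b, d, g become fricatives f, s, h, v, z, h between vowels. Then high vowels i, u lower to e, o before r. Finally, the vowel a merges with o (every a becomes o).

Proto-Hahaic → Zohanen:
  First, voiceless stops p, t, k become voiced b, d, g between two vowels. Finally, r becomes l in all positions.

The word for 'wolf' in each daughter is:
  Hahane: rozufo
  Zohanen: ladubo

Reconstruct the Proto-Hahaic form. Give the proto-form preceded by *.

Position 5: Hahane has f, Zohanen has b. Taking the neighbouring segments as reconstructed: Hahane f could go back to *p or *f; Zohanen b could go back to *p or *b — the one source consistent with every daughter is *p.
Position 2: Hahane has o, Zohanen has a. Zohanen preserves a here (none of its changes turn any other segment into a), so the proto-segment is *a.
Position 1: Hahane has r, Zohanen has l. Hahane preserves r here (none of its changes turn any other segment into r), so the proto-segment is *r.
Verify the candidate proto-form against each daughter:
Hahane: *radupo
  radupo (rule 1 does not apply)
  radupo → razufo   [intervocalic lenition]
  razufo (rule 3 does not apply)
  razufo → rozufo   [vowel merger]
  giving Hahane rozufo.
Zohanen: start from *radupo.
  rule 1 (intervocalic voicing): radupo → radubo
  rule 2 (unconditioned shift): radubo → ladubo
  ⇒ Zohanen ladubo
Only *radupo yields all of Hahane rozufo, Zohanen ladubo.

*radupo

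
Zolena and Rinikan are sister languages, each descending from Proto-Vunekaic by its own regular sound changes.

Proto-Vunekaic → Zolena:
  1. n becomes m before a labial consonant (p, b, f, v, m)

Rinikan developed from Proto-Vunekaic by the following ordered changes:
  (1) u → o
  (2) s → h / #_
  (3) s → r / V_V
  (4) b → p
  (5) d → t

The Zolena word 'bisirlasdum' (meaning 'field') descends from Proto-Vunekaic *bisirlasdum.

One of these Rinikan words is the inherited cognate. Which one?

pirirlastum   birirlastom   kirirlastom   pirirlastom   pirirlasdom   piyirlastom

Rinikan: start from *bisirlasdum.
  rule 1 (vowel merger): bisirlasdum → bisirlasdom
  rule 2: no change — bisirlasdom
  rule 3 (rhotacism): bisirlasdom → birirlasdom
  rule 4 (unconditioned shift): birirlasdom → pirirlasdom
  rule 5 (unconditioned shift): pirirlasdom → pirirlastom
  ⇒ Rinikan pirirlastom

pirirlastom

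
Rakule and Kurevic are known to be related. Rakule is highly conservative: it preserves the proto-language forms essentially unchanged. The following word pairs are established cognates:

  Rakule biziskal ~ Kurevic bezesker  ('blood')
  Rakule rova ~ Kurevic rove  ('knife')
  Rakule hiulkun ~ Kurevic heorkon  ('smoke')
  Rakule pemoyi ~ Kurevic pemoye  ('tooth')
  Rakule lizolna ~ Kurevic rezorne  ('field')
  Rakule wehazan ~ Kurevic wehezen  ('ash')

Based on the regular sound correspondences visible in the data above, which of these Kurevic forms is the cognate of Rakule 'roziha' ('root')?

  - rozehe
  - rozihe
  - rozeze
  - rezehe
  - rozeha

biziskal ~ bezesker, lizolna ~ rezorne — Rakule i corresponds to Kurevic e after a consonant, before a consonant other than r, m, n, p, b, f, v.
rova ~ rove, lizolna ~ rezorne — Rakule a corresponds to Kurevic e word-finally.
Applying these to Rakule 'roziha':
  roziha → rozeha   (i→e after a consonant, before a consonant other than r, m, n, p, b, f, v)
  rozeha → rozehe   (a→e word-finally)
So the Kurevic cognate is 'rozehe'.

rozehe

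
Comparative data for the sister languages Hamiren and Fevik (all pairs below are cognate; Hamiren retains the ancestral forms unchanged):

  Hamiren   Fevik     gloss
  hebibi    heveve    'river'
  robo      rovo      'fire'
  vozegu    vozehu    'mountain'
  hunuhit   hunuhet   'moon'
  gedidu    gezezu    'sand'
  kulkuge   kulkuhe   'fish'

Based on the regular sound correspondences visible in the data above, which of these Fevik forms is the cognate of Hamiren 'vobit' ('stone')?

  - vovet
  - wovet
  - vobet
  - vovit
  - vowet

hebibi ~ heveve — Hamiren b corresponds to Fevik v between vowels (before a front vowel).
hunuhit ~ hunuhet, gedidu ~ gezezu — Hamiren i corresponds to Fevik e after a consonant, before a consonant other than r, m, n, p, b, f, v.
Applying these to Hamiren 'vobit':
  vobit → vovit   (b→v between vowels (before a front vowel))
  vovit → vovet   (i→e after a consonant, before a consonant other than r, m, n, p, b, f, v)
So the Fevik cognate is 'vovet'.

vovet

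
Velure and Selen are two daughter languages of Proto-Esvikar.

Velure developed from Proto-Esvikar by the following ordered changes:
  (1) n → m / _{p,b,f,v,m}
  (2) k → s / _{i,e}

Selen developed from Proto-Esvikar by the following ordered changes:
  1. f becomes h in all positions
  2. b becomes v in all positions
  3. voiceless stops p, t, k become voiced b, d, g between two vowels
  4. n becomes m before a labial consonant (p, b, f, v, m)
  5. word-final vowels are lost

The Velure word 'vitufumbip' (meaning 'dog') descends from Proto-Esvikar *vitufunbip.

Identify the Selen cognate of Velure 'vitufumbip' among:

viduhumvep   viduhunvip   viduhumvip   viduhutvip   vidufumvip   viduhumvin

viduhumvip

Selen: *vitufunbip
  vitufunbip → vituhunbip   [unconditioned shift]
  vituhunbip → vituhunvip   [unconditioned shift]
  vituhunvip → viduhunvip   [intervocalic voicing]
  viduhunvip → viduhumvip   [nasal place assimilation]
  viduhumvip (rule 5 does not apply)
  giving Selen viduhumvip.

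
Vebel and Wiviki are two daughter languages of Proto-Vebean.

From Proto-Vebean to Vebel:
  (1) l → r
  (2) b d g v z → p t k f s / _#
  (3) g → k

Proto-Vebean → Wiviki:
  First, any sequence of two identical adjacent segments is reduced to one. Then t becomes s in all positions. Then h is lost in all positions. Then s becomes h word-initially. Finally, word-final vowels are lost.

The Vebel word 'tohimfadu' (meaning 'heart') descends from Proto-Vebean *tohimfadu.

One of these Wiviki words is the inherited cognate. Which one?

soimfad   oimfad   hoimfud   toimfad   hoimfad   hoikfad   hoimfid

hoimfad

Wiviki: *tohimfadu > sohimfadu > soimfadu > hoimfadu > hoimfad  (by unconditioned shift, h-loss, debuccalisation, apocope)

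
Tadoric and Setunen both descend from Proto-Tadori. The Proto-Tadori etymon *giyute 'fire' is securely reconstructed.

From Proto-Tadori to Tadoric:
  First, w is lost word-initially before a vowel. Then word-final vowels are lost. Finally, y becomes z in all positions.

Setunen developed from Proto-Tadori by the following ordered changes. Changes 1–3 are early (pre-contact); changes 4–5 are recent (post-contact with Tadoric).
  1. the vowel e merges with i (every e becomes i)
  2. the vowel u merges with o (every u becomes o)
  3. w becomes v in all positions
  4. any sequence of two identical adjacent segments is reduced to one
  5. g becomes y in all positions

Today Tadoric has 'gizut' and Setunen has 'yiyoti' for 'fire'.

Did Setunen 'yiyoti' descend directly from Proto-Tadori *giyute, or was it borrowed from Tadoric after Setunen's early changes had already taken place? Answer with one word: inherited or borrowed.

inherited

If inherited, *giyute would pass through all of Setunen's changes:
Setunen: *giyute
  giyute → giyuti   [vowel merger]
  giyuti → giyoti   [vowel merger]
  giyoti (rule 3 does not apply)
  giyoti (rule 4 does not apply)
  giyoti → yiyoti   [unconditioned shift]
  giving Setunen yiyoti.
If borrowed from Tadoric 'gizut' after the early changes, it would undergo only the recent ones:
  rule 4 (degemination): no change (gizut)
  rule 5 (unconditioned shift): gizut → yizut
  ⇒ as a loan: yizut
Setunen 'yiyoti' matches the inherited outcome exactly, so it is an inherited cognate, not a loan.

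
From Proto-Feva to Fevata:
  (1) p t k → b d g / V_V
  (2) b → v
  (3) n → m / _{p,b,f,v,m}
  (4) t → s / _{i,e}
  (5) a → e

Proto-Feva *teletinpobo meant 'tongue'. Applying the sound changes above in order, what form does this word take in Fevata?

seledimpovo

Fevata: *teletinpobo > teledinpobo > teledinpovo > teledimpovo > seledimpovo  (by intervocalic voicing, unconditioned shift, nasal place assimilation, palatalisation)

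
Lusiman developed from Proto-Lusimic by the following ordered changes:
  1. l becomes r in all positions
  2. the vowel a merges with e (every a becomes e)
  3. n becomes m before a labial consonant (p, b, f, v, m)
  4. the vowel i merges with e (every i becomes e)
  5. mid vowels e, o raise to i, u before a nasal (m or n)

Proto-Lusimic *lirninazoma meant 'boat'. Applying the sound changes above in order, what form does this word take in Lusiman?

rerninezume

Lusiman: *lirninazoma > rirninazoma > rirninezome > rernenezome > rerninezume  (by unconditioned shift, vowel merger, vowel merger, pre-nasal raising)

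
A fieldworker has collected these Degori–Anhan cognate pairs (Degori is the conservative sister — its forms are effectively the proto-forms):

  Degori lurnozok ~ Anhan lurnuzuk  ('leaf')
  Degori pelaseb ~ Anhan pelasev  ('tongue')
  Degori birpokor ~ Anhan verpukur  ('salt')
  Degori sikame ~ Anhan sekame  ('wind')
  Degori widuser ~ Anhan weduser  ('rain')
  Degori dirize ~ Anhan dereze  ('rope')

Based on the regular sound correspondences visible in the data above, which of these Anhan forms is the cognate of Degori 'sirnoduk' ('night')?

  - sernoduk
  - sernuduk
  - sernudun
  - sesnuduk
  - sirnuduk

sernuduk

birpokor ~ verpukur, dirize ~ dereze — Degori i corresponds to Anhan e after a consonant, before r.
lurnozok ~ lurnuzuk, birpokor ~ verpukur — Degori o corresponds to Anhan u after a consonant, before a consonant other than r, m, n, p, b, f, v.
Applying these to Degori 'sirnoduk':
  sirnoduk → sernoduk   (i→e after a consonant, before r)
  sernoduk → sernuduk   (o→u after a consonant, before a consonant other than r, m, n, p, b, f, v)
So the Anhan cognate is 'sernuduk'.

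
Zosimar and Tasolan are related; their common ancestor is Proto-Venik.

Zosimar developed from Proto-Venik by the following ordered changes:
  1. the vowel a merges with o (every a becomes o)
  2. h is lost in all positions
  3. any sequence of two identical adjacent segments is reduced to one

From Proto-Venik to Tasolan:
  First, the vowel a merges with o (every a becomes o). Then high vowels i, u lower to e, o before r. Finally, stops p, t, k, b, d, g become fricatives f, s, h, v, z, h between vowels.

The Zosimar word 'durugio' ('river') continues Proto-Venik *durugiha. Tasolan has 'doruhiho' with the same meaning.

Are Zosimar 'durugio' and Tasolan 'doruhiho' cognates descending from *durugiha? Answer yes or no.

Derive the expected Tasolan reflex of *durugiha:
Tasolan: *durugiha
  durugiha → durugiho   [vowel merger]
  durugiho → dorugiho   [pre-rhotic lowering]
  dorugiho → doruhiho   [intervocalic lenition]
  giving Tasolan doruhiho.
Tasolan 'doruhiho' matches the regular reflex exactly, so the pair is cognate.

yes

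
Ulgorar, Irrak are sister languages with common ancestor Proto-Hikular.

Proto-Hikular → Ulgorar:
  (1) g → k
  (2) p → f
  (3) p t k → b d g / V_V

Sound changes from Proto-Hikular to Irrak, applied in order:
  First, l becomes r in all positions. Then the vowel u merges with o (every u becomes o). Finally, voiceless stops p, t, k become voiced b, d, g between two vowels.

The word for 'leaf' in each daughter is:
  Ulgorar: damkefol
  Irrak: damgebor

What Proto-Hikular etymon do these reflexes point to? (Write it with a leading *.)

*damgepol

Position 8: Ulgorar has l, Irrak has r. Ulgorar preserves l here (none of its changes turn any other segment into l), so the proto-segment is *l.
Position 4: Ulgorar has k, Irrak has g. Taking the neighbouring segments as reconstructed: Ulgorar k could go back to *k or *g; Irrak g can only go back to *g — the one source consistent with every daughter is *g.
Position 6: Ulgorar has f, Irrak has b. Taking the neighbouring segments as reconstructed: Ulgorar f could go back to *p or *f; Irrak b could go back to *p or *b — the one source consistent with every daughter is *p.
The remaining positions agree across the daughters. Check the candidate against every language:
Ulgorar: start from *damgepol.
  rule 1 (unconditioned shift): damgepol → damkepol
  rule 2 (unconditioned shift): damkepol → damkefol
  rule 3: no change — damkefol
  ⇒ Ulgorar damkefol
Irrak: *damgepol
  damgepol → damgepor   [unconditioned shift]
  damgepor (rule 2 does not apply)
  damgepor → damgebor   [intervocalic voicing]
  giving Irrak damgebor.
Only *damgepol yields all of Ulgorar damkefol, Irrak damgebor.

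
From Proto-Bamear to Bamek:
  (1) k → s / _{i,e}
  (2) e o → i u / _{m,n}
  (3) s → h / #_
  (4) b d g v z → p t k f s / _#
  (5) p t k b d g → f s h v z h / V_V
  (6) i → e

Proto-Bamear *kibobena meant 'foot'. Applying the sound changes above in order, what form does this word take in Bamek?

hevovena

Bamek: start from *kibobena.
  rule 1 (palatalisation): kibobena → sibobena
  rule 2 (pre-nasal raising): sibobena → sibobina
  rule 3 (debuccalisation): sibobina → hibobina
  rule 4: no change — hibobina
  rule 5 (intervocalic lenition): hibobina → hivovina
  rule 6 (vowel merger): hivovina → hevovena
  ⇒ Bamek hevovena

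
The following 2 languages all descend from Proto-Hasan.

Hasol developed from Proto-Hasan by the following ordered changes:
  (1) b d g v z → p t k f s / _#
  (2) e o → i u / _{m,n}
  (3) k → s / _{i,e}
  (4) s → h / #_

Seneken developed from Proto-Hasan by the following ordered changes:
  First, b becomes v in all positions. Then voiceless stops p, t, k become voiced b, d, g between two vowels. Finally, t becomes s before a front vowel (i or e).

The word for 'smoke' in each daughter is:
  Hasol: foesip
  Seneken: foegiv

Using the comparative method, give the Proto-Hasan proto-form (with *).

Position 6: Hasol has p, Seneken has v. Taking the neighbouring segments as reconstructed: Hasol p could go back to *p or *b; Seneken v could go back to *b or *v — the one source consistent with every daughter is *b.
Position 4: Hasol has s, Seneken has g. Taking the neighbouring segments as reconstructed: Hasol s could go back to *k or *s; Seneken g could go back to *k or *g — the one source consistent with every daughter is *k.
Continuing position by position gives *foekib; check it forward:
Hasol: *foekib
  foekib → foekip   [final devoicing]
  foekip (rule 2 does not apply)
  foekip → foesip   [palatalisation]
  foesip (rule 4 does not apply)
  giving Hasol foesip.
Seneken: *foekib
  foekib → foekiv   [unconditioned shift]
  foekiv → foegiv   [intervocalic voicing]
  foegiv (rule 3 does not apply)
  giving Seneken foegiv.
*foekib is the unique common source.

*foekib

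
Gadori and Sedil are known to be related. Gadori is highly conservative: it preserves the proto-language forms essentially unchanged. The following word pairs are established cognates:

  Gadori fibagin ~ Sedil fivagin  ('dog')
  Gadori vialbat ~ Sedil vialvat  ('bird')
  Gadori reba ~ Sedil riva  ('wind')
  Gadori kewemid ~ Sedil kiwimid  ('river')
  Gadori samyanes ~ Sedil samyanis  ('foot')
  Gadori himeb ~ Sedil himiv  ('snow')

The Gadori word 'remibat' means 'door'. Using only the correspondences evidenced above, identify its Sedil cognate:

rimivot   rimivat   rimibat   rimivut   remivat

kewemid ~ kiwimid — Gadori e corresponds to Sedil i after a consonant, before a nasal.
fibagin ~ fivagin, reba ~ riva — Gadori b corresponds to Sedil v between vowels (before a back vowel).
Applying these to Gadori 'remibat':
  remibat → rimibat   (e→i after a consonant, before a nasal)
  rimibat → rimivat   (b→v between vowels (before a back vowel))
So the Sedil cognate is 'rimivat'.

rimivat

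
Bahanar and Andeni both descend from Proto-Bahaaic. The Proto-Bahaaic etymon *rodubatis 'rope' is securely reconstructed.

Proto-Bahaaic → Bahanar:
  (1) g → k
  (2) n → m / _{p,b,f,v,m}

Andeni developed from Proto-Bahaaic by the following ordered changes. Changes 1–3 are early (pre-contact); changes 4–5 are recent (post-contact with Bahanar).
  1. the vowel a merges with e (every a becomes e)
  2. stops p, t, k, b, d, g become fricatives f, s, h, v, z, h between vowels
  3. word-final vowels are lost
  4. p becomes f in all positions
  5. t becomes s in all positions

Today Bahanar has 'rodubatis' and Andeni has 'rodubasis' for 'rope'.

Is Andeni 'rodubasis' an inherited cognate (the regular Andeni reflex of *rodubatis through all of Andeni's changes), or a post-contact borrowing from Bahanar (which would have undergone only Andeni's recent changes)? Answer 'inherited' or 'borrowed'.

If inherited, *rodubatis would pass through all of Andeni's changes:
Andeni: start from *rodubatis.
  rule 1 (vowel merger): rodubatis → rodubetis
  rule 2 (intervocalic lenition): rodubetis → rozuvesis
  rule 3: no change — rozuvesis
  rule 4: no change — rozuvesis
  rule 5: no change — rozuvesis
  ⇒ Andeni rozuvesis
If borrowed from Bahanar 'rodubatis' after the early changes, it would undergo only the recent ones:
  rule 4 (unconditioned shift): no change (rodubatis)
  rule 5 (unconditioned shift): rodubatis → rodubasis
  ⇒ as a loan: rodubasis
Andeni 'rodubasis' matches the loan outcome 'rodubasis', not the inherited 'rozuvesis' — it skipped the early Andeni changes, so it was borrowed from Bahanar.

borrowed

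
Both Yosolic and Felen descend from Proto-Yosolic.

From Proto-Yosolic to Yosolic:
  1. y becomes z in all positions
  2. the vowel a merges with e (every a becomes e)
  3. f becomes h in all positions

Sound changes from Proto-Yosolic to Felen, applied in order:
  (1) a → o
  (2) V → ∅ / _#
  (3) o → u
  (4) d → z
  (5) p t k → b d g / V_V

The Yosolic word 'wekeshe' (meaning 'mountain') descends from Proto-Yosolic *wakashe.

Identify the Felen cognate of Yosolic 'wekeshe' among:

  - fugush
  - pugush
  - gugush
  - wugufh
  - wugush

wugush

Felen: *wakashe
  wakashe → wokoshe   [vowel merger]
  wokoshe → wokosh   [apocope]
  wokosh → wukush   [vowel merger]
  wukush (rule 4 does not apply)
  wukush → wugush   [intervocalic voicing]
  giving Felen wugush.
Among the options, 'wugush' alone shows every Felen change applied in order.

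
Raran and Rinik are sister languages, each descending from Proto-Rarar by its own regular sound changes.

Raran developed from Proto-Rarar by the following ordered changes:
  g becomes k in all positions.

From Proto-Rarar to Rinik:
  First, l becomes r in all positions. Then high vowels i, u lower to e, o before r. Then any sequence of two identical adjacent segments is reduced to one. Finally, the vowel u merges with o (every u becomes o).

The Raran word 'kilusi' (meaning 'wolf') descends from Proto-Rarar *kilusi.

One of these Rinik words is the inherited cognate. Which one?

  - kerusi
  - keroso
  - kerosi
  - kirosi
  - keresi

kerosi

Rinik: start from *kilusi.
  rule 1 (unconditioned shift): kilusi → kirusi
  rule 2 (pre-rhotic lowering): kirusi → kerusi
  rule 3: no change — kerusi
  rule 4 (vowel merger): kerusi → kerosi
  ⇒ Rinik kerosi
Among the options, 'kerosi' alone shows every Rinik change applied in order.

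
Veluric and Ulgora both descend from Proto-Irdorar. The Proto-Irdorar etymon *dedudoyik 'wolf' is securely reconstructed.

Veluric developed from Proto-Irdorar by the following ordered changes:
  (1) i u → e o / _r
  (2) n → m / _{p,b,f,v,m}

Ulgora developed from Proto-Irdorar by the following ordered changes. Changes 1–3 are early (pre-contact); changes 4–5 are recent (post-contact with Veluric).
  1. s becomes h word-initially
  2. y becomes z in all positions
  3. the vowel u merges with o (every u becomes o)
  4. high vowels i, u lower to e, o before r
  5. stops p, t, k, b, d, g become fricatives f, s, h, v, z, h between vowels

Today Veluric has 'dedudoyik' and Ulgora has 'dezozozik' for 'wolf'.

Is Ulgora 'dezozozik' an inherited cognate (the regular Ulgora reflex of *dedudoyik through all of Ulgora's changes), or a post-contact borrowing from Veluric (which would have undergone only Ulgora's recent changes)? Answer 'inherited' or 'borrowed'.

If inherited, *dedudoyik would pass through all of Ulgora's changes:
Ulgora: start from *dedudoyik.
  rule 1: no change — dedudoyik
  rule 2 (unconditioned shift): dedudoyik → dedudozik
  rule 3 (vowel merger): dedudozik → dedodozik
  rule 4: no change — dedodozik
  rule 5 (intervocalic lenition): dedodozik → dezozozik
  ⇒ Ulgora dezozozik
If borrowed from Veluric 'dedudoyik' after the early changes, it would undergo only the recent ones:
  rule 4 (pre-rhotic lowering): no change (dedudoyik)
  rule 5 (intervocalic lenition): dedudoyik → dezuzoyik
  ⇒ as a loan: dezuzoyik
Ulgora 'dezozozik' matches the inherited outcome exactly, so it is an inherited cognate, not a loan.

inherited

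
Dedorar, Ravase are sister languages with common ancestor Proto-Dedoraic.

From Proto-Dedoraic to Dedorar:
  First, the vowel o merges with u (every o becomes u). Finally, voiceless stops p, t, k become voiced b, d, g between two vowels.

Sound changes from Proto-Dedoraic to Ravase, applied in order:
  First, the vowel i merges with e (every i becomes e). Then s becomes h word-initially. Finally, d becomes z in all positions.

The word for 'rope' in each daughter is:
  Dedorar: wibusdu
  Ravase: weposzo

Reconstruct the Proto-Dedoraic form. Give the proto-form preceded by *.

*wiposdo

Position 7: Dedorar has u, Ravase has o. Ravase preserves o here (none of its changes turn any other segment into o), so the proto-segment is *o.
Position 6: Dedorar has d, Ravase has z. Taking the neighbouring segments as reconstructed: Dedorar d can only go back to *d; Ravase z could go back to *d or *z — the one source consistent with every daughter is *d.
Position 3: Dedorar has b, Ravase has p. Ravase preserves p here (none of its changes turn any other segment into p), so the proto-segment is *p.
This points to *wiposdo. Verify forward in each daughter:
Dedorar: *wiposdo
  wiposdo → wipusdu   [vowel merger]
  wipusdu → wibusdu   [intervocalic voicing]
  giving Dedorar wibusdu.
Ravase: *wiposdo
  wiposdo → weposdo   [vowel merger]
  weposdo (rule 2 does not apply)
  weposdo → weposzo   [unconditioned shift]
  giving Ravase weposzo.
Only *wiposdo yields all of Dedorar wibusdu, Ravase weposzo.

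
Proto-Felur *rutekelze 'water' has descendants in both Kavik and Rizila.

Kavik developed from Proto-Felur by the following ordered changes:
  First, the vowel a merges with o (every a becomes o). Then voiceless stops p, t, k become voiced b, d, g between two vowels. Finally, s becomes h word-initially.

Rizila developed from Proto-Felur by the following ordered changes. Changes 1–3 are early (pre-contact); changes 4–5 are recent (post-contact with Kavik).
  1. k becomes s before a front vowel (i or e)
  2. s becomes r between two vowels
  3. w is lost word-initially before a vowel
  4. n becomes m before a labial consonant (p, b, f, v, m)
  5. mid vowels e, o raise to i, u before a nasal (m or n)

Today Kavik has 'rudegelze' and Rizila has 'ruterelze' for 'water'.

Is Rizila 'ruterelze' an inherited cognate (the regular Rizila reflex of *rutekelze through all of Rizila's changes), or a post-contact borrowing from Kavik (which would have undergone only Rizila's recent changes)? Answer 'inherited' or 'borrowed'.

inherited

If inherited, *rutekelze would pass through all of Rizila's changes:
Rizila: start from *rutekelze.
  rule 1 (palatalisation): rutekelze → ruteselze
  rule 2 (rhotacism): ruteselze → ruterelze
  rule 3: no change — ruterelze
  rule 4: no change — ruterelze
  rule 5: no change — ruterelze
  ⇒ Rizila ruterelze
If borrowed from Kavik 'rudegelze' after the early changes, it would undergo only the recent ones:
  rule 4 (nasal place assimilation): no change (rudegelze)
  rule 5 (pre-nasal raising): no change (rudegelze)
  ⇒ as a loan: rudegelze
Rizila 'ruterelze' matches the inherited outcome exactly, so it is an inherited cognate, not a loan.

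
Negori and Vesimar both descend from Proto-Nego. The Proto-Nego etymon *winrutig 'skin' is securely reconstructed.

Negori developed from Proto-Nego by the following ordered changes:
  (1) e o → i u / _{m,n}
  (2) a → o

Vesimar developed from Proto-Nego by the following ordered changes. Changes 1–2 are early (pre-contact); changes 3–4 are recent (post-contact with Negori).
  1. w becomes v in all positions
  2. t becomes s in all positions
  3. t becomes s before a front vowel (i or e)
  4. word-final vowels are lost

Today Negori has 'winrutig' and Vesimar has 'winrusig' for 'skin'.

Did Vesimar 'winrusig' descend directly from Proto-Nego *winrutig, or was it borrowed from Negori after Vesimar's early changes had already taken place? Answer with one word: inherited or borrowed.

borrowed

If inherited, *winrutig would pass through all of Vesimar's changes:
Vesimar: *winrutig > vinrutig > vinrusig  (by unconditioned shift, unconditioned shift)
If borrowed from Negori 'winrutig' after the early changes, it would undergo only the recent ones:
  rule 3 (palatalisation): winrutig → winrusig
  rule 4 (apocope): no change (winrusig)
  ⇒ as a loan: winrusig
Vesimar 'winrusig' matches the loan outcome 'winrusig', not the inherited 'vinrusig' — it skipped the early Vesimar changes, so it was borrowed from Negori.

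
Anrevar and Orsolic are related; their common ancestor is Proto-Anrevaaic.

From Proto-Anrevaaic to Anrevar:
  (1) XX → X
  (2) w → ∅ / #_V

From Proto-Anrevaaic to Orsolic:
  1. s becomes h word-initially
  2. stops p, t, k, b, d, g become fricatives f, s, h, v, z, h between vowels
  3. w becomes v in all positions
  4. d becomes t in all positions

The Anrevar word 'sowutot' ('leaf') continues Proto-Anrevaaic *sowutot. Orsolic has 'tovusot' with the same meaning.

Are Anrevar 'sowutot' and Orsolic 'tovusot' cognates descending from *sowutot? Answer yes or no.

Derive the expected Orsolic reflex of *sowutot:
Orsolic: start from *sowutot.
  rule 1 (debuccalisation): sowutot → howutot
  rule 2 (intervocalic lenition): howutot → howusot
  rule 3 (unconditioned shift): howusot → hovusot
  rule 4: no change — hovusot
  ⇒ Orsolic hovusot
The regular Orsolic reflex would be 'hovusot', but the attested form is 'tovusot'. The correspondence is irregular, so they are not cognates (the Orsolic form has a different source).

no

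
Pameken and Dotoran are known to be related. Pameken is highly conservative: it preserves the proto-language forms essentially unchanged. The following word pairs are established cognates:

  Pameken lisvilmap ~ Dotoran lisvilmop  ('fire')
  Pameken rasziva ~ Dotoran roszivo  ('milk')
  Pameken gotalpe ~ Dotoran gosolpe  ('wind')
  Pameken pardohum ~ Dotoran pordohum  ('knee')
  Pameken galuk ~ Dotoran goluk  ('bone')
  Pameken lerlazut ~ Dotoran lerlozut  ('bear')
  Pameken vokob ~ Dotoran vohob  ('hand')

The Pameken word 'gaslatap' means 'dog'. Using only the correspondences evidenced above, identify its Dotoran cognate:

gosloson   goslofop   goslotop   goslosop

rasziva ~ roszivo, gotalpe ~ gosolpe — Pameken a corresponds to Dotoran o after a consonant, before a consonant other than r, m, n, p, b, f, v.
gotalpe ~ gosolpe — Pameken t corresponds to Dotoran s between vowels (before a back vowel).
lisvilmap ~ lisvilmop — Pameken a corresponds to Dotoran o after a consonant, before a labial obstruent.
Applying these to Pameken 'gaslatap':
  gaslatap → goslatap   (a→o after a consonant, before a consonant other than r, m, n, p, b, f, v)
  goslatap → goslotap   (a→o after a consonant, before a consonant other than r, m, n, p, b, f, v)
  goslotap → goslosap   (t→s between vowels (before a back vowel))
  goslosap → goslosop   (a→o after a consonant, before a labial obstruent)
So the Dotoran cognate is 'goslosop'.

goslosop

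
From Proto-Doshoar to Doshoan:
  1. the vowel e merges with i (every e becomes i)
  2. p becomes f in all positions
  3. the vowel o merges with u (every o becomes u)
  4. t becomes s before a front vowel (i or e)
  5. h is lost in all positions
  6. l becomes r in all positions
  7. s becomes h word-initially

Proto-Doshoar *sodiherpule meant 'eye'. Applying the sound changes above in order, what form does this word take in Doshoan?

Doshoan: start from *sodiherpule.
  rule 1 (vowel merger): sodiherpule → sodihirpuli
  rule 2 (unconditioned shift): sodihirpuli → sodihirfuli
  rule 3 (vowel merger): sodihirfuli → sudihirfuli
  rule 4: no change — sudihirfuli
  rule 5 (h-loss): sudihirfuli → sudiirfuli
  rule 6 (unconditioned shift): sudiirfuli → sudiirfuri
  rule 7 (debuccalisation): sudiirfuri → hudiirfuri
  ⇒ Doshoan hudiirfuri

hudiirfuri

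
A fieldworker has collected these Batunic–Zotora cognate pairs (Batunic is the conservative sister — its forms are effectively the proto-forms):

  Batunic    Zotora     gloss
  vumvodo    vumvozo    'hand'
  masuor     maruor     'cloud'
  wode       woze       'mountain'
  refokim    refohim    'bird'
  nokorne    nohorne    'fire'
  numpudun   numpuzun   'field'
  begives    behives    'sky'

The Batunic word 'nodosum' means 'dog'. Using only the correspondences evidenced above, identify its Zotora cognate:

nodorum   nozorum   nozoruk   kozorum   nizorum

vumvodo ~ vumvozo — Batunic d corresponds to Zotora z between vowels (before a back vowel).
masuor ~ maruor — Batunic s corresponds to Zotora r between vowels (before a back vowel).
Applying these to Batunic 'nodosum':
  nodosum → nozosum   (d→z between vowels (before a back vowel))
  nozosum → nozorum   (s→r between vowels (before a back vowel))
So the Zotora cognate is 'nozorum'.

nozorum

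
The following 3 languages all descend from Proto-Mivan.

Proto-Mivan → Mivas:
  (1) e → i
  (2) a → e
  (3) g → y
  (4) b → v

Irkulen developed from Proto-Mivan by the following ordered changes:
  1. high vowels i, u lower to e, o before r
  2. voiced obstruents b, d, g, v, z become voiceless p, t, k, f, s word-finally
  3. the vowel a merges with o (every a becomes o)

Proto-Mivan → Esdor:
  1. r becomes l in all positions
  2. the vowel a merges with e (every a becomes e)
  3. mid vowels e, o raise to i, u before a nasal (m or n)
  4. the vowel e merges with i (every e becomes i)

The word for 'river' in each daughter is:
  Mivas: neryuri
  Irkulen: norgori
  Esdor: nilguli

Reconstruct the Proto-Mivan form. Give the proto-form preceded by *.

Position 2: Mivas has e, Irkulen has o, Esdor has i. In Mivas, e can only continue *a, so the proto-segment is *a.
Position 5: Mivas has u, Irkulen has o, Esdor has u. Mivas preserves u here (none of its changes turn any other segment into u), so the proto-segment is *u.
Position 4: Mivas has y, Irkulen has g, Esdor has g. Irkulen preserves g here (none of its changes turn any other segment into g), so the proto-segment is *g.
This points to *narguri. Verify forward in each daughter:
Mivas: start from *narguri.
  rule 1: no change — narguri
  rule 2 (vowel merger): narguri → nerguri
  rule 3 (unconditioned shift): nerguri → neryuri
  rule 4: no change — neryuri
  ⇒ Mivas neryuri
Irkulen: *narguri
  narguri → nargori   [pre-rhotic lowering]
  nargori (rule 2 does not apply)
  nargori → norgori   [vowel merger]
  giving Irkulen norgori.
Esdor: *narguri
  narguri → nalguli   [unconditioned shift]
  nalguli → nelguli   [vowel merger]
  nelguli (rule 3 does not apply)
  nelguli → nilguli   [vowel merger]
  giving Esdor nilguli.
Only *narguri yields all of Mivas neryuri, Irkulen norgori, Esdor nilguli.

*narguri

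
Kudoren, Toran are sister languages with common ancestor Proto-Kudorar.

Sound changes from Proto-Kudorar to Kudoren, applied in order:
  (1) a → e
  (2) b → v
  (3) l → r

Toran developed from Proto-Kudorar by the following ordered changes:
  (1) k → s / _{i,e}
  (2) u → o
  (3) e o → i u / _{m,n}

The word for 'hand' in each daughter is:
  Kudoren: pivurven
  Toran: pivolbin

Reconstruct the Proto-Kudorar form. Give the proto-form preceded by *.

*pivulben

Position 4: Kudoren has u, Toran has o. Kudoren preserves u here (none of its changes turn any other segment into u), so the proto-segment is *u.
Position 5: Kudoren has r, Toran has l. Toran preserves l here (none of its changes turn any other segment into l), so the proto-segment is *l.
Continuing position by position gives *pivulben; check it forward:
Kudoren: *pivulben > pivulven > pivurven  (by unconditioned shift, unconditioned shift)
Toran: start from *pivulben.
  rule 1: no change — pivulben
  rule 2 (vowel merger): pivulben → pivolben
  rule 3 (pre-nasal raising): pivolben → pivolbin
  ⇒ Toran pivolbin
*pivulben is the unique common source.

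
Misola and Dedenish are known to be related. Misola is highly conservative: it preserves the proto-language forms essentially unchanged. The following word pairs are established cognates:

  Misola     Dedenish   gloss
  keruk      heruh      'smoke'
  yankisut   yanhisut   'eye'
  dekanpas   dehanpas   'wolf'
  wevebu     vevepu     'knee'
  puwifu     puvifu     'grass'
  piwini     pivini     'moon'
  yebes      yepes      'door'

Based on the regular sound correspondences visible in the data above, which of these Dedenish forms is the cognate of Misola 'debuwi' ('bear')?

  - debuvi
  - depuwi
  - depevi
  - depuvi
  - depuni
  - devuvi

depuvi

wevebu ~ vevepu — Misola b corresponds to Dedenish p between vowels (before a back vowel).
puwifu ~ puvifu, piwini ~ pivini — Misola w corresponds to Dedenish v between vowels (before a front vowel).
Applying these to Misola 'debuwi':
  debuwi → depuwi   (b→p between vowels (before a back vowel))
  depuwi → depuvi   (w→v between vowels (before a front vowel))
So the Dedenish cognate is 'depuvi'.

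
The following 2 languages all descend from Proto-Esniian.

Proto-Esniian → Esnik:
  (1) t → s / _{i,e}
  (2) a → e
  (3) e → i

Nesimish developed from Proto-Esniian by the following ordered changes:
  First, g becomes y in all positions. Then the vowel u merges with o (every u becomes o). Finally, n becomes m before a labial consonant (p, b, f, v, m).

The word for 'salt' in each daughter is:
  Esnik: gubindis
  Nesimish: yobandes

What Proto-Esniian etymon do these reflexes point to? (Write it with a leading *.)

*gubandes

Position 2: Esnik has u, Nesimish has o. Esnik preserves u here (none of its changes turn any other segment into u), so the proto-segment is *u.
Position 4: Esnik has i, Nesimish has a. Nesimish preserves a here (none of its changes turn any other segment into a), so the proto-segment is *a.
Continuing position by position gives *gubandes; check it forward:
Esnik: start from *gubandes.
  rule 1: no change — gubandes
  rule 2 (vowel merger): gubandes → gubendes
  rule 3 (vowel merger): gubendes → gubindis
  ⇒ Esnik gubindis
Nesimish: *gubandes > yubandes > yobandes  (by unconditioned shift, vowel merger)
*gubandes is the unique common source.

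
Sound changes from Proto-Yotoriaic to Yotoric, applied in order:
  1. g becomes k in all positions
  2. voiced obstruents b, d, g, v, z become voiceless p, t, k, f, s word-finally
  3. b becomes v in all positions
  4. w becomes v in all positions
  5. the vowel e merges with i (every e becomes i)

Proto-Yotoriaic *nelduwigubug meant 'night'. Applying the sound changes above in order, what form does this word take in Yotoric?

Yotoric: *nelduwigubug
  nelduwigubug → nelduwikubuk   [unconditioned shift]
  nelduwikubuk (rule 2 does not apply)
  nelduwikubuk → nelduwikuvuk   [unconditioned shift]
  nelduwikuvuk → nelduvikuvuk   [unconditioned shift]
  nelduvikuvuk → nilduvikuvuk   [vowel merger]
  giving Yotoric nilduvikuvuk.

nilduvikuvuk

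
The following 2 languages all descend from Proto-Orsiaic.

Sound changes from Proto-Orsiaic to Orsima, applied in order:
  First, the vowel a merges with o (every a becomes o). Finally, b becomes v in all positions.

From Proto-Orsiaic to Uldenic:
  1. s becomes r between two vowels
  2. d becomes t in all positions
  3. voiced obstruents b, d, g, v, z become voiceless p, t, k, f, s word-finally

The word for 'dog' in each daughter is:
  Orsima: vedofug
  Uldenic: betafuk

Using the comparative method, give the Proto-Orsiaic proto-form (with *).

Position 1: Orsima has v, Uldenic has b. Uldenic preserves b here (none of its changes turn any other segment into b), so the proto-segment is *b.
Position 7: Orsima has g, Uldenic has k. Orsima preserves g here (none of its changes turn any other segment into g), so the proto-segment is *g.
Position 4: Orsima has o, Uldenic has a. Uldenic preserves a here (none of its changes turn any other segment into a), so the proto-segment is *a.
This points to *bedafug. Verify forward in each daughter:
Orsima: *bedafug
  bedafug → bedofug   [vowel merger]
  bedofug → vedofug   [unconditioned shift]
  giving Orsima vedofug.
Uldenic: *bedafug > betafug > betafuk  (by unconditioned shift, final devoicing)
Only *bedafug yields all of Orsima vedofug, Uldenic betafuk.

*bedafug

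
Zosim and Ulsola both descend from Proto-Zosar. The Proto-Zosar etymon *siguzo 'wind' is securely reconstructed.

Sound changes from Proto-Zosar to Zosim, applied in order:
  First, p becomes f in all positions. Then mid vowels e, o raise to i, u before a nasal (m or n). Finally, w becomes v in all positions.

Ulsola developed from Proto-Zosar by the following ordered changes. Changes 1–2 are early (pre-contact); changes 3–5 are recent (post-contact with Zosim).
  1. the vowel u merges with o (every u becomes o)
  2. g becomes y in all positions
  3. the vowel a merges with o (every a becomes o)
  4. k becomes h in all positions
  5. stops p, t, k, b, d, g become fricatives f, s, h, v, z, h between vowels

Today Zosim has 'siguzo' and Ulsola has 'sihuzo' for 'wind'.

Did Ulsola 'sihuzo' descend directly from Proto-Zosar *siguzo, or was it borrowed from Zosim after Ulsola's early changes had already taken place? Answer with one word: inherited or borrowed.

borrowed

If inherited, *siguzo would pass through all of Ulsola's changes:
Ulsola: start from *siguzo.
  rule 1 (vowel merger): siguzo → sigozo
  rule 2 (unconditioned shift): sigozo → siyozo
  rule 3: no change — siyozo
  rule 4: no change — siyozo
  rule 5: no change — siyozo
  ⇒ Ulsola siyozo
If borrowed from Zosim 'siguzo' after the early changes, it would undergo only the recent ones:
  rule 3 (vowel merger): no change (siguzo)
  rule 4 (unconditioned shift): no change (siguzo)
  rule 5 (intervocalic lenition): siguzo → sihuzo
  ⇒ as a loan: sihuzo
Ulsola 'sihuzo' matches the loan outcome 'sihuzo', not the inherited 'siyozo' — it skipped the early Ulsola changes, so it was borrowed from Zosim.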